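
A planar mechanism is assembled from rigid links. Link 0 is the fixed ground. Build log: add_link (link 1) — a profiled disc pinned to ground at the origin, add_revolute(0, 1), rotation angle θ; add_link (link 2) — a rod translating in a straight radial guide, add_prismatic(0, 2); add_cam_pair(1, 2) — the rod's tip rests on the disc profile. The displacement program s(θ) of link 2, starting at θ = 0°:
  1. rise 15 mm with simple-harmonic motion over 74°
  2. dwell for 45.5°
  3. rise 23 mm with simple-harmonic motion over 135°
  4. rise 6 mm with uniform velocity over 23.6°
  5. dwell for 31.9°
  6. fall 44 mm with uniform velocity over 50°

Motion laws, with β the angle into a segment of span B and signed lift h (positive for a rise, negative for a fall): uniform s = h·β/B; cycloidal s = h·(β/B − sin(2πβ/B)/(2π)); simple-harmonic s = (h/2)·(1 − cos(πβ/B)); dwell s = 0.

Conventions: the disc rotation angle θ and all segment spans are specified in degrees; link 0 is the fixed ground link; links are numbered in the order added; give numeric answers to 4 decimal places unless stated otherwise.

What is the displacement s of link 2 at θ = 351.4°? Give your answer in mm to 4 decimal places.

seg 1 [0°–74°] simple-harmonic, h=15: full span → s += 15 → s = 15.0000
seg 2 [74°–119.5°] dwell: s stays 15.0000
seg 3 [119.5°–254.5°] simple-harmonic, h=23: full span → s += 23 → s = 38.0000
seg 4 [254.5°–278.1°] uniform, h=6: full span → s += 6 → s = 44.0000
seg 5 [278.1°–310°] dwell: s stays 44.0000
seg 6 [310°–360°] uniform, h=-44: θ=351.4° here. β=41.4, B=50. -44·41.4/50 = -36.4320 → s = 7.5680

7.5680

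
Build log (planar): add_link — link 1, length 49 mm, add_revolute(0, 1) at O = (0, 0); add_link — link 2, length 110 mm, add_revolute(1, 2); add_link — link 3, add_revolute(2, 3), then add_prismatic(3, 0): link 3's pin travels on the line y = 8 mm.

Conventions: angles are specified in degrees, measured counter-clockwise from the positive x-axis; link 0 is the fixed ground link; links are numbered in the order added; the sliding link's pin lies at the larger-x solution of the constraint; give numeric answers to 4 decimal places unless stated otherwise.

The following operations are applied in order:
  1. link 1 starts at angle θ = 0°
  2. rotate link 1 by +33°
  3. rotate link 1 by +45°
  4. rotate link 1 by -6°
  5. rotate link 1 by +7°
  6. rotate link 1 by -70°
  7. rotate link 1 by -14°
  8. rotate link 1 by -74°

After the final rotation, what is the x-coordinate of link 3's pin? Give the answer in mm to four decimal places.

geometry: r = 49 mm, L = 110 mm, e = 8 mm; θ starts at 0°
rotate link 1 by +33°: θ ← 0° +33° = 33°
rotate link 1 by +45°: θ ← 33° +45° = 78°
rotate link 1 by -6°: θ ← 78° -6° = 72°
rotate link 1 by +7°: θ ← 72° +7° = 79°
rotate link 1 by -70°: θ ← 79° -70° = 9°
rotate link 1 by -14°: θ ← 9° -14° = -5°
rotate link 1 by -74°: θ ← -5° -74° = -79°
crank pin P = (r cos θ, r sin θ) = (9.349641, -48.099732)
h = r sin θ − e = -48.099732 − 8 = -56.099732
x = r cos θ + √(L² − h²) = 9.349641 + 94.619343 = 103.968984

103.9690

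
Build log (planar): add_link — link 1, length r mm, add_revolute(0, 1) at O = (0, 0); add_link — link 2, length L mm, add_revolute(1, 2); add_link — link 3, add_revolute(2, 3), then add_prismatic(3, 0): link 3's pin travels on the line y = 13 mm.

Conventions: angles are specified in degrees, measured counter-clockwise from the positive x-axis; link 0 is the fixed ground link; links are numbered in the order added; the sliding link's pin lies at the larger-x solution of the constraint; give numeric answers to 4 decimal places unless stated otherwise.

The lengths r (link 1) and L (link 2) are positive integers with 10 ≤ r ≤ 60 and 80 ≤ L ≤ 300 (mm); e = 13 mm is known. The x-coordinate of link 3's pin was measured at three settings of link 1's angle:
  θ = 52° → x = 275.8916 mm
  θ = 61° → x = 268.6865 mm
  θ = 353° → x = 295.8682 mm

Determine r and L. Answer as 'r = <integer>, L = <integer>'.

constraint per measurement: (x − r cos θ)² + (r sin θ − e)² = L²
subtracting the θ₁ and θ₂ equations cancels the r² and L² terms:
r = (x₁² − x₂²) / (2[(x₁cos θ₁ + e sin θ₁) − (x₂cos θ₂ + e sin θ₂)]) = 50.9999 → r = 51
L² = (x₁ − r cos θ₁)² + (r sin θ₁ − e)² = 60515.9781 → L = 246.0000 → L = 246
check at θ₃=353°: x = 295.8682 (printed 295.8682) ✓

r = 51, L = 246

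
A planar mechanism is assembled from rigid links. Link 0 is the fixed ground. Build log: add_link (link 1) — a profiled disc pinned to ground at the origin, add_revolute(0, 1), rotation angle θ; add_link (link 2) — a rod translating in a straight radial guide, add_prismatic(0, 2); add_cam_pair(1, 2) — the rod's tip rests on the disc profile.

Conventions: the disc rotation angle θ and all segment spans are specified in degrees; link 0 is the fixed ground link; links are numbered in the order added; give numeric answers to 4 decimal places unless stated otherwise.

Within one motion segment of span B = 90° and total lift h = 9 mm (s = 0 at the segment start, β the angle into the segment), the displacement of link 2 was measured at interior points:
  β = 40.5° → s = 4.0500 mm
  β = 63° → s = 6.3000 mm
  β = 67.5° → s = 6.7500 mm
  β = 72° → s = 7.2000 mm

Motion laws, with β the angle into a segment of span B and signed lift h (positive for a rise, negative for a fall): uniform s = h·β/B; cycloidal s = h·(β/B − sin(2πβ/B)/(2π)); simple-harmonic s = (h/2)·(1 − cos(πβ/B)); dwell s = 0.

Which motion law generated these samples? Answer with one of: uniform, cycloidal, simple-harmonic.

candidates at β/B = r: uniform s = h·r (linear in β); cycloidal s = h·(r − sin(2πr)/(2π)); simple-harmonic s = (h/2)(1 − cos(πr))
β=40.5°: printed 4.0500 | uniform 4.0500, cycloidal 3.6074, simple-harmonic 3.7960
β=63°: printed 6.3000 | uniform 6.3000, cycloidal 7.6623, simple-harmonic 7.1450
β=67.5°: printed 6.7500 | uniform 6.7500, cycloidal 8.1824, simple-harmonic 7.6820
β=72°: printed 7.2000 | uniform 7.2000, cycloidal 8.5623, simple-harmonic 8.1406
only one law matches every sample → uniform

uniform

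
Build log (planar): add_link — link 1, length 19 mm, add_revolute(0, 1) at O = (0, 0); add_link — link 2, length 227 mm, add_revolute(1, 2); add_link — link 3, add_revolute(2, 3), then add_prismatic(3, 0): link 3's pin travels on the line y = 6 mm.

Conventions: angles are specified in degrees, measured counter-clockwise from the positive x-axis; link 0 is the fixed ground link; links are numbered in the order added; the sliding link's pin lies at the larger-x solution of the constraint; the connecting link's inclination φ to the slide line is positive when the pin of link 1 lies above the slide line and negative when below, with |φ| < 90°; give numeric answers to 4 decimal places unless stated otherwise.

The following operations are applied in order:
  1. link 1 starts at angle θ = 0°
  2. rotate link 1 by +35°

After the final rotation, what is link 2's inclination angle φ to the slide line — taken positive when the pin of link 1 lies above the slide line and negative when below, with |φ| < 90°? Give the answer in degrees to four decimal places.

geometry: r = 19 mm, L = 227 mm, e = 6 mm; θ starts at 0°
rotate link 1 by +35°: θ ← 0° +35° = 35°
h = r sin θ − e = 10.897952 − 6 = 4.897952
sin φ = h / L = 4.897952 / 227 = 0.02157688
φ = arcsin(0.02157688) = 1.236360°

1.2364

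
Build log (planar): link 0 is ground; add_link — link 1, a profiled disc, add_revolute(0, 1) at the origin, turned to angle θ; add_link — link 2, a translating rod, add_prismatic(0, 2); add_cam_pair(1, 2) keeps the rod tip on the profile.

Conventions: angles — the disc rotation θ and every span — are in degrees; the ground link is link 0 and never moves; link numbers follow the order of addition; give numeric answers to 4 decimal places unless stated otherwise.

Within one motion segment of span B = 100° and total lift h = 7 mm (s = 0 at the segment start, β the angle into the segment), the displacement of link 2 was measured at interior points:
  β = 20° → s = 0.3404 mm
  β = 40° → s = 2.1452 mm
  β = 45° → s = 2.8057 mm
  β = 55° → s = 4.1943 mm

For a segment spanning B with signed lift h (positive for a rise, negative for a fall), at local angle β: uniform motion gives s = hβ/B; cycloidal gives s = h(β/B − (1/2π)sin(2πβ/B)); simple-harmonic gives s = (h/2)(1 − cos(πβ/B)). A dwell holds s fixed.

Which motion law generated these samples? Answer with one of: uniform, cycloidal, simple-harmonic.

candidates at β/B = r: uniform s = h·r (linear in β); cycloidal s = h·(r − sin(2πr)/(2π)); simple-harmonic s = (h/2)(1 − cos(πr))
β=20°: printed 0.3404 | uniform 1.4000, cycloidal 0.3404, simple-harmonic 0.6684
β=40°: printed 2.1452 | uniform 2.8000, cycloidal 2.1452, simple-harmonic 2.4184
β=45°: printed 2.8057 | uniform 3.1500, cycloidal 2.8057, simple-harmonic 2.9525
β=55°: printed 4.1943 | uniform 3.8500, cycloidal 4.1943, simple-harmonic 4.0475
only one law matches every sample → cycloidal

cycloidal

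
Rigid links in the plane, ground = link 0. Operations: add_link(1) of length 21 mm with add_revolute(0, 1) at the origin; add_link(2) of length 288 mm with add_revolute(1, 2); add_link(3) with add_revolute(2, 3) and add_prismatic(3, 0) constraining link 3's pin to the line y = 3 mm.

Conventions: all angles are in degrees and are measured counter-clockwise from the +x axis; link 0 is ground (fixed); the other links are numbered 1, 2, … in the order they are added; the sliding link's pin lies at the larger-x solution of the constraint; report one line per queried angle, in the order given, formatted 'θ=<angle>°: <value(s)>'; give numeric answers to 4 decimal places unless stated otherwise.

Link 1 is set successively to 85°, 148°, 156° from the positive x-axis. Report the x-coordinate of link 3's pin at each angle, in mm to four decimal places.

geometry: r = 21 mm, L = 288 mm, e = 3 mm
θ=85°: crank pin P = (r cos θ, r sin θ) = (1.830271, 20.920089)
θ=85°: h = r sin θ − e = 20.920089 − 3 = 17.920089
θ=85°: x = r cos θ + √(L² − h²) = 1.830271 + 287.441943 = 289.272213
θ=148°: crank pin P = (r cos θ, r sin θ) = (-17.809010, 11.128305)
θ=148°: h = r sin θ − e = 11.128305 − 3 = 8.128305
θ=148°: x = r cos θ + √(L² − h²) = -17.809010 + 287.885273 = 270.076263
θ=156°: crank pin P = (r cos θ, r sin θ) = (-19.184455, 8.541470)
θ=156°: h = r sin θ − e = 8.541470 − 3 = 5.541470
θ=156°: x = r cos θ + √(L² − h²) = -19.184455 + 287.946683 = 268.762228

θ=85°: 289.2722
θ=148°: 270.0763
θ=156°: 268.7622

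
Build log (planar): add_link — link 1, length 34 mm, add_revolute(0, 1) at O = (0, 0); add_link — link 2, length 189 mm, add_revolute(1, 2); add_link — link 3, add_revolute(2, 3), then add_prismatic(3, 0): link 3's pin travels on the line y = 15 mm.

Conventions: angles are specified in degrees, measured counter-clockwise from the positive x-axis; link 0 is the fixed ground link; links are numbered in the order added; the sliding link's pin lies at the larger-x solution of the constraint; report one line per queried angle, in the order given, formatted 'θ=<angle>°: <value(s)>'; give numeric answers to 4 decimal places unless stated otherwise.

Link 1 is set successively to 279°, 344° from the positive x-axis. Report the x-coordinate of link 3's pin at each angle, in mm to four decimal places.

geometry: r = 34 mm, L = 189 mm, e = 15 mm
θ=279°: crank pin P = (r cos θ, r sin θ) = (5.318772, -33.581404)
θ=279°: h = r sin θ − e = -33.581404 − 15 = -48.581404
θ=279°: x = r cos θ + √(L² − h²) = 5.318772 + 182.649520 = 187.968292
θ=344°: crank pin P = (r cos θ, r sin θ) = (32.682898, -9.371670)
θ=344°: h = r sin θ − e = -9.371670 − 15 = -24.371670
θ=344°: x = r cos θ + √(L² − h²) = 32.682898 + 187.422042 = 220.104939

θ=279°: 187.9683
θ=344°: 220.1049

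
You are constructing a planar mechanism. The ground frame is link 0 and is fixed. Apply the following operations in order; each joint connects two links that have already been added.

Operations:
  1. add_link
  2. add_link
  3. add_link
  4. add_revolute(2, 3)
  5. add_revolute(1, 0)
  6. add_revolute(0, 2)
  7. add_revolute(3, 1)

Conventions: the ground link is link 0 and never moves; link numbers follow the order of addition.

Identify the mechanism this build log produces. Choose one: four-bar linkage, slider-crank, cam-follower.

links: 4 (incl. ground); joints: 4 revolute, 0 prismatic, 0 higher (cam) pair, forming one closed loop
4 links in a single 4R loop → four-bar linkage

four-bar linkage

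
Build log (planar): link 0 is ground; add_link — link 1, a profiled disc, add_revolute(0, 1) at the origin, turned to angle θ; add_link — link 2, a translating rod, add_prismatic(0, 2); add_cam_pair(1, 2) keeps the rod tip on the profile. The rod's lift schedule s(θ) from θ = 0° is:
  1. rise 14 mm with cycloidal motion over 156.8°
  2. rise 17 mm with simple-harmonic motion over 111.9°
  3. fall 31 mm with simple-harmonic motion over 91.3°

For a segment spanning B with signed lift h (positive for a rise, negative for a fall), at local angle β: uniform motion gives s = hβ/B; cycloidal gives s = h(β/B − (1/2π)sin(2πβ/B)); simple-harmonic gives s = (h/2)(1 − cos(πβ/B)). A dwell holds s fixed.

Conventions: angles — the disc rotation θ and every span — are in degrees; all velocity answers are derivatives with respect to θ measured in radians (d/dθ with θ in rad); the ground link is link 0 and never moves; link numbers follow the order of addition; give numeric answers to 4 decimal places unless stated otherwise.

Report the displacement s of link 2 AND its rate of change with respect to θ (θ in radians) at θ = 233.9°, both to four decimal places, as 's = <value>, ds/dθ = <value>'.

seg 1 [0°–156.8°] cycloidal, h=14: full span → s += 14 → s = 14.0000
seg 2 [156.8°–268.7°] simple-harmonic, h=17: θ=233.9° here. β=77.1, B=111.9. 17/2·(1 − cos(π·0.6890)) = 13.2558 → s = 27.2558
velocity in seg [156.8°–268.7°] (simple-harmonic), θ in radians: β = 77.1° = 1.3456 rad, B = 111.9° = 1.9530 rad; ds/dθ = (πh/(2B)) sin(πβ/B) = (π·17/(2·1.9530)) sin(π·0.6890) = 11.332503 mm/rad

s = 27.2558, ds/dθ = 11.3325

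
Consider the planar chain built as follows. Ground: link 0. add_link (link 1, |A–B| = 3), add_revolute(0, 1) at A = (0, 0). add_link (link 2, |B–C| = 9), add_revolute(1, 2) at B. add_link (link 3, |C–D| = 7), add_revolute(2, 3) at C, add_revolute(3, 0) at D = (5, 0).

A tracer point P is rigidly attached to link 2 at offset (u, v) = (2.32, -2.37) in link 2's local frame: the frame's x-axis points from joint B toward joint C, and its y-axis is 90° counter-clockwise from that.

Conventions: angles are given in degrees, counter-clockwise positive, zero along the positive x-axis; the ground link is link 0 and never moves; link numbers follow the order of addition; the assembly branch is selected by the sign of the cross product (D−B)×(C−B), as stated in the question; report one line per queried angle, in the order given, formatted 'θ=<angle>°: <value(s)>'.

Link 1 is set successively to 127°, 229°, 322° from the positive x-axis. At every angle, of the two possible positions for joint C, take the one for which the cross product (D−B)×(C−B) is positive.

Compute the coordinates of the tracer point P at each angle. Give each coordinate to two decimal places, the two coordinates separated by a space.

A=(0,0), D=(5.00,0)
θ=127°: B = A + 3.00·(cos127°, sin127°) = (-1.8054, 2.3959)
θ=127°: |BD| = 7.2149
θ=127°: circle(B,9.00) ∩ circle(D,7.00): a=5.8251, h=6.8606
θ=127°:   candidates: C₊=(5.9673,6.9328) cross=49.499; C₋=(1.4108,-6.0098) cross=-49.499
θ=127°:   branch + wants cross > 0 → take C=(5.9673,6.9328) (cross=49.499)
θ=127°: ex = (C−B)/|BC| = (0.8636,0.5041); ey = (-0.5041,0.8636)
θ=127°: P = B + 2.32·ex + -2.37·ey = (1.3929,1.5186)
θ=229°: B = A + 3.00·(cos229°, sin229°) = (-1.9682, -2.2641)
θ=229°: |BD| = 7.3268
θ=229°: circle(B,9.00) ∩ circle(D,7.00): a=5.8472, h=6.8418
θ=229°:   candidates: C₊=(1.4785,6.0497) cross=50.129; C₋=(5.7071,-6.9642) cross=-50.129
θ=229°:   branch + wants cross > 0 → take C=(1.4785,6.0497) (cross=50.129)
θ=229°: ex = (C−B)/|BC| = (0.3830,0.9238); ey = (-0.9238,0.3830)
θ=229°: P = B + 2.32·ex + -2.37·ey = (1.1096,-1.0286)
θ=322°: B = A + 3.00·(cos322°, sin322°) = (2.3640, -1.8470)
θ=322°: |BD| = 3.2186
θ=322°: circle(B,9.00) ∩ circle(D,7.00): a=6.5804, h=6.1399
θ=322°:   candidates: C₊=(4.2298,6.9575) cross=19.762; C₋=(11.2765,-3.0993) cross=-19.762
θ=322°:   branch + wants cross > 0 → take C=(4.2298,6.9575) (cross=19.762)
θ=322°: ex = (C−B)/|BC| = (0.2073,0.9783); ey = (-0.9783,0.2073)
θ=322°: P = B + 2.32·ex + -2.37·ey = (5.1635,-0.0687)

θ=127°: 1.39 1.52
θ=229°: 1.11 -1.03
θ=322°: 5.16 -0.07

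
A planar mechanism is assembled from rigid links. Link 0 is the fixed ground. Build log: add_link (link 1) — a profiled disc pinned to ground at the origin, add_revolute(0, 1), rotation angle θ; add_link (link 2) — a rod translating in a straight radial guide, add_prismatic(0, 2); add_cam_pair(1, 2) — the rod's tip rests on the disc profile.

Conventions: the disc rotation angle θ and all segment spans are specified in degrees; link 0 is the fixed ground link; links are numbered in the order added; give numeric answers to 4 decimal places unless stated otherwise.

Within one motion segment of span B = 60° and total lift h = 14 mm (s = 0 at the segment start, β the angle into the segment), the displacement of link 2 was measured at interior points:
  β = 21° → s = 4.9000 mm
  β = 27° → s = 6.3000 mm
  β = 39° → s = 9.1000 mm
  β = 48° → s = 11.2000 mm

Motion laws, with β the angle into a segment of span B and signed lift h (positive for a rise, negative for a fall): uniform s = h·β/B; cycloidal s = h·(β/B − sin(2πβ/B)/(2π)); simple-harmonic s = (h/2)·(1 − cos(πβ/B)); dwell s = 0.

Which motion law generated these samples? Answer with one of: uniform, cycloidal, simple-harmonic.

candidates at β/B = r: uniform s = h·r (linear in β); cycloidal s = h·(r − sin(2πr)/(2π)); simple-harmonic s = (h/2)(1 − cos(πr))
β=21°: printed 4.9000 | uniform 4.9000, cycloidal 3.0974, simple-harmonic 3.8221
β=27°: printed 6.3000 | uniform 6.3000, cycloidal 5.6115, simple-harmonic 5.9050
β=39°: printed 9.1000 | uniform 9.1000, cycloidal 10.9026, simple-harmonic 10.1779
β=48°: printed 11.2000 | uniform 11.2000, cycloidal 13.3191, simple-harmonic 12.6631
only one law matches every sample → uniform

uniform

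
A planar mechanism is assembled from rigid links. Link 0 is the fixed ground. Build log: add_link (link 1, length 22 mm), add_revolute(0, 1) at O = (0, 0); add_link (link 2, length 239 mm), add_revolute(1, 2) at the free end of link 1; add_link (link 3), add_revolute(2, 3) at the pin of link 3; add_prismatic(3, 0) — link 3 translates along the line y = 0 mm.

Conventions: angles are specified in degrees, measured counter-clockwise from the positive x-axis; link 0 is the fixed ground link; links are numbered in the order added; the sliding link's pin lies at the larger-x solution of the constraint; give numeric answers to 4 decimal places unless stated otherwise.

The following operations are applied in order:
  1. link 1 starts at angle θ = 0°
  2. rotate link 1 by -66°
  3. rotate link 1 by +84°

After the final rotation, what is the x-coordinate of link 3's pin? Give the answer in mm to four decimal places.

geometry: r = 22 mm, L = 239 mm, e = 0 mm; θ starts at 0°
rotate link 1 by -66°: θ ← 0° -66° = -66°
rotate link 1 by +84°: θ ← -66° +84° = 18°
crank pin P = (r cos θ, r sin θ) = (20.923243, 6.798374)
h = r sin θ − e = 6.798374 − 0 = 6.798374
x = r cos θ + √(L² − h²) = 20.923243 + 238.903290 = 259.826534

259.8265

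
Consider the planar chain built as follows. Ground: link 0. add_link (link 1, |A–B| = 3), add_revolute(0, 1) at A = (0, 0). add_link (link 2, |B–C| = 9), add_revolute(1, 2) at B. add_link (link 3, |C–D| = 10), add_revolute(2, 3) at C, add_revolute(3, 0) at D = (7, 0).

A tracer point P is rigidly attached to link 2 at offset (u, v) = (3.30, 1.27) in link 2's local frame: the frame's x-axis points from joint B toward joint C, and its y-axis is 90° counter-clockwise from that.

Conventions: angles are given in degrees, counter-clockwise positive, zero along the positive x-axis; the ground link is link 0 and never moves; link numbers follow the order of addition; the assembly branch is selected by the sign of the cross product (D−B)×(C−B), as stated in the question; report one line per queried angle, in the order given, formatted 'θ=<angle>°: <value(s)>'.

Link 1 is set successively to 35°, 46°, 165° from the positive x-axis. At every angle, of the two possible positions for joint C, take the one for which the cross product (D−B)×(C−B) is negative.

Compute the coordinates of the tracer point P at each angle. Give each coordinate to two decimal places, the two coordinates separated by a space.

A=(0,0), D=(7.00,0)
θ=35°: B = A + 3.00·(cos35°, sin35°) = (2.4575, 1.7207)
θ=35°: |BD| = 4.8575
θ=35°: circle(B,9.00) ∩ circle(D,10.00): a=0.4730, h=8.9876
θ=35°:   candidates: C₊=(6.0836,9.9579) cross=43.657; C₋=(-0.2839,-6.8516) cross=-43.657
θ=35°:   branch - wants cross < 0 → take C=(-0.2839,-6.8516) (cross=-43.657)
θ=35°: ex = (C−B)/|BC| = (-0.3046,-0.9525); ey = (0.9525,-0.3046)
θ=35°: P = B + 3.30·ex + 1.27·ey = (2.6619,-1.8093)
θ=46°: B = A + 3.00·(cos46°, sin46°) = (2.0840, 2.1580)
θ=46°: |BD| = 5.3688
θ=46°: circle(B,9.00) ∩ circle(D,10.00): a=0.9149, h=8.9534
θ=46°:   candidates: C₊=(6.5206,9.9885) cross=48.069; C₋=(-0.6771,-6.4080) cross=-48.069
θ=46°:   branch - wants cross < 0 → take C=(-0.6771,-6.4080) (cross=-48.069)
θ=46°: ex = (C−B)/|BC| = (-0.3068,-0.9518); ey = (0.9518,-0.3068)
θ=46°: P = B + 3.30·ex + 1.27·ey = (2.2803,-1.3725)
θ=165°: B = A + 3.00·(cos165°, sin165°) = (-2.8978, 0.7765)
θ=165°: |BD| = 9.9282
θ=165°: circle(B,9.00) ∩ circle(D,10.00): a=4.0072, h=8.0587
θ=165°:   candidates: C₊=(1.7274,8.4971) cross=80.008; C₋=(0.4669,-7.5709) cross=-80.008
θ=165°:   branch - wants cross < 0 → take C=(0.4669,-7.5709) (cross=-80.008)
θ=165°: ex = (C−B)/|BC| = (0.3739,-0.9275); ey = (0.9275,0.3739)
θ=165°: P = B + 3.30·ex + 1.27·ey = (-0.4861,-1.8095)

θ=35°: 2.66 -1.81
θ=46°: 2.28 -1.37
θ=165°: -0.49 -1.81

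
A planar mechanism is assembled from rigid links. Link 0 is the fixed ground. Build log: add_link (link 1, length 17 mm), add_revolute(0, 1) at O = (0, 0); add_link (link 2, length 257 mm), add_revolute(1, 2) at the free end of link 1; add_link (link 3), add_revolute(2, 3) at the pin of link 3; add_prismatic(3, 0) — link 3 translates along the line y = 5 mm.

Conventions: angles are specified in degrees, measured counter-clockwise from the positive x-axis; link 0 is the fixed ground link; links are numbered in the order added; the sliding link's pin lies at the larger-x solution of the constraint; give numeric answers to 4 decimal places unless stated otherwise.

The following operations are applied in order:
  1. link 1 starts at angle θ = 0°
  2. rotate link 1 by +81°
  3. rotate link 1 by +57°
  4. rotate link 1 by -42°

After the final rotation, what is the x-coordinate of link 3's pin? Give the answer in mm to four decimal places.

geometry: r = 17 mm, L = 257 mm, e = 5 mm; θ starts at 0°
rotate link 1 by +81°: θ ← 0° +81° = 81°
rotate link 1 by +57°: θ ← 81° +57° = 138°
rotate link 1 by -42°: θ ← 138° -42° = 96°
crank pin P = (r cos θ, r sin θ) = (-1.776984, 16.906872)
h = r sin θ − e = 16.906872 − 5 = 11.906872
x = r cos θ + √(L² − h²) = -1.776984 + 256.724028 = 254.947044

254.9470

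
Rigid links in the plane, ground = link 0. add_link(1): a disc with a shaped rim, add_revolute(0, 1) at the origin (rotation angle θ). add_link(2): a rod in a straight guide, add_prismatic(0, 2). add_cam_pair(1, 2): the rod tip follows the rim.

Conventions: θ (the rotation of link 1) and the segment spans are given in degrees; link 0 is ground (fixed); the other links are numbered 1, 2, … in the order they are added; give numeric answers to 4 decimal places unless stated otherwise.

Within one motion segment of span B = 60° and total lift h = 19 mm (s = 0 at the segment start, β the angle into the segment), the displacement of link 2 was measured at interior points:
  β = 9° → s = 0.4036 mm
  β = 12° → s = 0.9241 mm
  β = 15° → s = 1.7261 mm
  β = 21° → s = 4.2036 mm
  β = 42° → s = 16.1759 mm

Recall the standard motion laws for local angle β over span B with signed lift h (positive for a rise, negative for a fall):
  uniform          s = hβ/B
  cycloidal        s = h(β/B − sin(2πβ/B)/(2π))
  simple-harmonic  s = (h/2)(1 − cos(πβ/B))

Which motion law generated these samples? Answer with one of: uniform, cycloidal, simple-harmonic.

candidates at β/B = r: uniform s = h·r (linear in β); cycloidal s = h·(r − sin(2πr)/(2π)); simple-harmonic s = (h/2)(1 − cos(πr))
β=9°: printed 0.4036 | uniform 2.8500, cycloidal 0.4036, simple-harmonic 1.0354
β=12°: printed 0.9241 | uniform 3.8000, cycloidal 0.9241, simple-harmonic 1.8143
β=15°: printed 1.7261 | uniform 4.7500, cycloidal 1.7261, simple-harmonic 2.7825
β=21°: printed 4.2036 | uniform 6.6500, cycloidal 4.2036, simple-harmonic 5.1871
β=42°: printed 16.1759 | uniform 13.3000, cycloidal 16.1759, simple-harmonic 15.0840
only one law matches every sample → cycloidal

cycloidal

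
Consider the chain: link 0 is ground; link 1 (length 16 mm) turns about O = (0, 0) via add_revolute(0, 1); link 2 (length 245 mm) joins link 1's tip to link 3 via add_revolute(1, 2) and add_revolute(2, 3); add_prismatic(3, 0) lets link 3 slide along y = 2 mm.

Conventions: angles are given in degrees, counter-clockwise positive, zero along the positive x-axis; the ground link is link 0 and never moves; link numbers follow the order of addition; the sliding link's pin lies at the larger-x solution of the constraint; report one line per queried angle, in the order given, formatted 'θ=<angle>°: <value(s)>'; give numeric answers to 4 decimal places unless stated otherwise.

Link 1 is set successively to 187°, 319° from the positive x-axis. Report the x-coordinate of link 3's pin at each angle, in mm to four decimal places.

geometry: r = 16 mm, L = 245 mm, e = 2 mm
θ=187°: crank pin P = (r cos θ, r sin θ) = (-15.880738, -1.949909)
θ=187°: h = r sin θ − e = -1.949909 − 2 = -3.949909
θ=187°: x = r cos θ + √(L² − h²) = -15.880738 + 244.968158 = 229.087419
θ=319°: crank pin P = (r cos θ, r sin θ) = (12.075353, -10.496944)
θ=319°: h = r sin θ − e = -10.496944 − 2 = -12.496944
θ=319°: x = r cos θ + √(L² − h²) = 12.075353 + 244.681071 = 256.756424

θ=187°: 229.0874
θ=319°: 256.7564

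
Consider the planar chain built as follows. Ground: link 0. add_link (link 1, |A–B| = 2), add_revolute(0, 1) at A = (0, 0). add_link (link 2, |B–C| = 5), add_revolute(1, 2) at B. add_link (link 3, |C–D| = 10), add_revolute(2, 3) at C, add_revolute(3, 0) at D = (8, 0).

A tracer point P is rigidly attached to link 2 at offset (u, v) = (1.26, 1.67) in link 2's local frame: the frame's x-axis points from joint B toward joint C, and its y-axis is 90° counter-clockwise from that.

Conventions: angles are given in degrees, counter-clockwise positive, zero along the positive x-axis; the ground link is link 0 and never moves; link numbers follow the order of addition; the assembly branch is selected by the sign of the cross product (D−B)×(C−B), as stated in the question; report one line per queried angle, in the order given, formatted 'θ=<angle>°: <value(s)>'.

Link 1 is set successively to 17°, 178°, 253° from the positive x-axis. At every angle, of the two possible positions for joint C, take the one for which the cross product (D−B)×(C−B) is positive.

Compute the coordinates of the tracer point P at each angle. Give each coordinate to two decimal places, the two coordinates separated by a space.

A=(0,0), D=(8.00,0)
θ=17°: B = A + 2.00·(cos17°, sin17°) = (1.9126, 0.5847)
θ=17°: |BD| = 6.1154
θ=17°: circle(B,5.00) ∩ circle(D,10.00): a=-3.0743, h=3.9431
θ=17°:   candidates: C₊=(-0.7706,4.8038) cross=24.114; C₋=(-1.5247,-3.0464) cross=-24.114
θ=17°:   branch + wants cross > 0 → take C=(-0.7706,4.8038) (cross=24.114)
θ=17°: ex = (C−B)/|BC| = (-0.5366,0.8438); ey = (-0.8438,-0.5366)
θ=17°: P = B + 1.26·ex + 1.67·ey = (-0.1727,0.7517)
θ=178°: B = A + 2.00·(cos178°, sin178°) = (-1.9988, 0.0698)
θ=178°: |BD| = 9.9990
θ=178°: circle(B,5.00) ∩ circle(D,10.00): a=1.2491, h=4.8414
θ=178°:   candidates: C₊=(-0.7159,4.9024) cross=48.410; C₋=(-0.7835,-4.7803) cross=-48.410
θ=178°:   branch + wants cross > 0 → take C=(-0.7159,4.9024) (cross=48.410)
θ=178°: ex = (C−B)/|BC| = (0.2566,0.9665); ey = (-0.9665,0.2566)
θ=178°: P = B + 1.26·ex + 1.67·ey = (-3.2896,1.7161)
θ=253°: B = A + 2.00·(cos253°, sin253°) = (-0.5847, -1.9126)
θ=253°: |BD| = 8.7952
θ=253°: circle(B,5.00) ∩ circle(D,10.00): a=0.1339, h=4.9982
θ=253°:   candidates: C₊=(-1.5409,2.9951) cross=43.960; C₋=(0.6329,-6.7621) cross=-43.960
θ=253°:   branch + wants cross > 0 → take C=(-1.5409,2.9951) (cross=43.960)
θ=253°: ex = (C−B)/|BC| = (-0.1912,0.9815); ey = (-0.9815,-0.1912)
θ=253°: P = B + 1.26·ex + 1.67·ey = (-2.4649,-0.9952)

θ=17°: -0.17 0.75
θ=178°: -3.29 1.72
θ=253°: -2.46 -1.00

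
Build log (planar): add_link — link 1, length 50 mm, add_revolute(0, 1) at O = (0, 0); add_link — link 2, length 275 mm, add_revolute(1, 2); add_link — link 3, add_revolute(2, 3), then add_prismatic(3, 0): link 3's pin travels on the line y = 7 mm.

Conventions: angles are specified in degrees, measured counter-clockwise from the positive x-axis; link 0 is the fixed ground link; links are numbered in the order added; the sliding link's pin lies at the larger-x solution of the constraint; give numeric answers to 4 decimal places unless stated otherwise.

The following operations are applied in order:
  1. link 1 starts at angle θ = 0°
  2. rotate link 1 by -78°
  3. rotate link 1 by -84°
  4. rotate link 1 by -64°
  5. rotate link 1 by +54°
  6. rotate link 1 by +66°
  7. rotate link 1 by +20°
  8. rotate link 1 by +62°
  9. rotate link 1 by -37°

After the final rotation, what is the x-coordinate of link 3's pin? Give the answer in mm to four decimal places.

geometry: r = 50 mm, L = 275 mm, e = 7 mm; θ starts at 0°
rotate link 1 by -78°: θ ← 0° -78° = -78°
rotate link 1 by -84°: θ ← -78° -84° = -162°
rotate link 1 by -64°: θ ← -162° -64° = -226°
rotate link 1 by +54°: θ ← -226° +54° = -172°
rotate link 1 by +66°: θ ← -172° +66° = -106°
rotate link 1 by +20°: θ ← -106° +20° = -86°
rotate link 1 by +62°: θ ← -86° +62° = -24°
rotate link 1 by -37°: θ ← -24° -37° = -61°
crank pin P = (r cos θ, r sin θ) = (24.240481, -43.730985)
h = r sin θ − e = -43.730985 − 7 = -50.730985
x = r cos θ + √(L² − h²) = 24.240481 + 270.280164 = 294.520645

294.5206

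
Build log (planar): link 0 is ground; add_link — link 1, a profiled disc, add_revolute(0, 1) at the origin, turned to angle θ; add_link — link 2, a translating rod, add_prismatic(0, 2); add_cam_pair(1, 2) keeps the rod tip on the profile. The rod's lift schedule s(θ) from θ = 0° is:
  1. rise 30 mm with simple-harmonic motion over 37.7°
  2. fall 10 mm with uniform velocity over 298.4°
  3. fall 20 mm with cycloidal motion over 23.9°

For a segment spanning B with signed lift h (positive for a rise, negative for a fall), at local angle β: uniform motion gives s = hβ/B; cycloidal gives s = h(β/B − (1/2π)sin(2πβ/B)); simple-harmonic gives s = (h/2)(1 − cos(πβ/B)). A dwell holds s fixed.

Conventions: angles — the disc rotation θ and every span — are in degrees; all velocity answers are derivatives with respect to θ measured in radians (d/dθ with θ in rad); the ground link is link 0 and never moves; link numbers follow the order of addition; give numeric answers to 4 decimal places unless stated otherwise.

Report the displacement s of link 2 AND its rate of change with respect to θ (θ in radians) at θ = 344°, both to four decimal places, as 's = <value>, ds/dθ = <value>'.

seg 1 [0°–37.7°] simple-harmonic, h=30: full span → s += 30 → s = 30.0000
seg 2 [37.7°–336.1°] uniform, h=-10: full span → s += -10 → s = 20.0000
seg 3 [336.1°–360°] cycloidal, h=-20: θ=344° here. β=7.9, B=23.9. -20·(0.3305 − sin(2π·0.3305)/(2π)) = -3.8268 → s = 16.1732
velocity in seg [336.1°–360°] (cycloidal), θ in radians: β = 7.9° = 0.1379 rad, B = 23.9° = 0.4171 rad; ds/dθ = (h/B)(1 − cos(2πβ/B)) = ((-20)/0.4171)(1 − cos(2π·0.3305)) = -71.188004 mm/rad

s = 16.1732, ds/dθ = -71.1880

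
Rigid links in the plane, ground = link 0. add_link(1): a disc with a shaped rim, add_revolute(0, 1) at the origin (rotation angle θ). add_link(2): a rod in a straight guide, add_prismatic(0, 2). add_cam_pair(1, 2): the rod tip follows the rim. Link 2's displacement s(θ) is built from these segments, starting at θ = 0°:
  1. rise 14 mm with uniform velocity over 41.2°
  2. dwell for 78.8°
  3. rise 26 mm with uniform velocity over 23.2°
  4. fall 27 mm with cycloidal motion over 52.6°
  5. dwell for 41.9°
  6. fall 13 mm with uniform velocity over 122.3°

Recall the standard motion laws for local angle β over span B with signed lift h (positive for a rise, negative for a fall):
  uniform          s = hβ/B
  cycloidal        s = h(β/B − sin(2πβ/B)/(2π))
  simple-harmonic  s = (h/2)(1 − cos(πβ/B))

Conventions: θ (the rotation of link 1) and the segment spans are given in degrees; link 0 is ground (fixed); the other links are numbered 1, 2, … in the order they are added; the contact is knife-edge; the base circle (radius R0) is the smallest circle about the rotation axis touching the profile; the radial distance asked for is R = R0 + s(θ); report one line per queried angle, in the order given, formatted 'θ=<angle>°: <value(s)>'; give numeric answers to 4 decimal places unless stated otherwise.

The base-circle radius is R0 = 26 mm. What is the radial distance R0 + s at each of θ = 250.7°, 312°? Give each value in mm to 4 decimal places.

segment 1 (0° to 41.2°, uniform, h = 14) is passed completely: s = 0.0000 + (14) = 14.0000
segment 2 (41.2° to 120°, dwell): s unchanged at 14.0000
segment 3 (120° to 143.2°, uniform, h = 26) is passed completely: s = 14.0000 + (26) = 40.0000
segment 4 (143.2° to 195.8°, cycloidal, h = -27) is passed completely: s = 40.0000 + (-27) = 13.0000
segment 5 (195.8° to 237.7°, dwell): s unchanged at 13.0000
θ = 250.7° falls in segment 6 (237.7° to 360°, uniform, h = -13): β = 250.7 − 237.7 = 13°, B = 122.3°; Δs = -13·13/122.3 = -1.3818; s = 13.0000 − 1.3818 = 11.6182
θ = 312° falls in segment 6 (237.7° to 360°, uniform, h = -13): β = 312 − 237.7 = 74.3°, B = 122.3°; Δs = -13·74.3/122.3 = -7.8978; s = 13.0000 − 7.8978 = 5.1022
θ=250.7°: R = R0 + s = 26 + 11.6182 = 37.6182
θ=312°: R = R0 + s = 26 + 5.1022 = 31.1022

θ=250.7°: 37.6182
θ=312°: 31.1022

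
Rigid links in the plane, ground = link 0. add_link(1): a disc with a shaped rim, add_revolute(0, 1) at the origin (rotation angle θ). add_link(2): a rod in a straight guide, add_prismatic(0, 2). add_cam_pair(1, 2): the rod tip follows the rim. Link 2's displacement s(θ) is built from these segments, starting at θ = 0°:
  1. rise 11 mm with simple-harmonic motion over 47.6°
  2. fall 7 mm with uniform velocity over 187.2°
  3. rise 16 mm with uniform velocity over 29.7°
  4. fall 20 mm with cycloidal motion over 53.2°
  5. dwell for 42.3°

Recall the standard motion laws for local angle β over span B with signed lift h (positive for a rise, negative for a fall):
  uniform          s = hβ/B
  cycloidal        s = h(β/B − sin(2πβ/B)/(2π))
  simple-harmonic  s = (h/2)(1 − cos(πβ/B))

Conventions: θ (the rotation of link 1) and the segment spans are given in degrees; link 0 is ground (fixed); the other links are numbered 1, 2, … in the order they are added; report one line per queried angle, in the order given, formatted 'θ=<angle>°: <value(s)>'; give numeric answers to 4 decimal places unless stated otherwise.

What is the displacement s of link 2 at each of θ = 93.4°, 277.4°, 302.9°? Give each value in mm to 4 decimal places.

segment 1 (0° to 47.6°, simple-harmonic, h = 11) is passed completely: s = 0.0000 + (11) = 11.0000
θ = 93.4° falls in segment 2 (47.6° to 234.8°, uniform, h = -7): β = 93.4 − 47.6 = 45.8°, B = 187.2°; Δs = -7·45.8/187.2 = -1.7126; s = 11.0000 − 1.7126 = 9.2874
segment 2 (47.6° to 234.8°, uniform, h = -7) is passed completely: s = 11.0000 + (-7) = 4.0000
segment 3 (234.8° to 264.5°, uniform, h = 16) is passed completely: s = 4.0000 + (16) = 20.0000
θ = 277.4° falls in segment 4 (264.5° to 317.7°, cycloidal, h = -20): β = 277.4 − 264.5 = 12.9°, B = 53.2°; Δs = -20·(0.2425 − sin(2π·0.2425)/(2π)) = -1.6701; s = 20.0000 − 1.6701 = 18.3299
θ = 302.9° falls in segment 4 (264.5° to 317.7°, cycloidal, h = -20): β = 302.9 − 264.5 = 38.4°, B = 53.2°; Δs = -20·(0.7218 − sin(2π·0.7218)/(2π)) = -17.5694; s = 20.0000 − 17.5694 = 2.4306

θ=93.4°: 9.2874
θ=277.4°: 18.3299
θ=302.9°: 2.4306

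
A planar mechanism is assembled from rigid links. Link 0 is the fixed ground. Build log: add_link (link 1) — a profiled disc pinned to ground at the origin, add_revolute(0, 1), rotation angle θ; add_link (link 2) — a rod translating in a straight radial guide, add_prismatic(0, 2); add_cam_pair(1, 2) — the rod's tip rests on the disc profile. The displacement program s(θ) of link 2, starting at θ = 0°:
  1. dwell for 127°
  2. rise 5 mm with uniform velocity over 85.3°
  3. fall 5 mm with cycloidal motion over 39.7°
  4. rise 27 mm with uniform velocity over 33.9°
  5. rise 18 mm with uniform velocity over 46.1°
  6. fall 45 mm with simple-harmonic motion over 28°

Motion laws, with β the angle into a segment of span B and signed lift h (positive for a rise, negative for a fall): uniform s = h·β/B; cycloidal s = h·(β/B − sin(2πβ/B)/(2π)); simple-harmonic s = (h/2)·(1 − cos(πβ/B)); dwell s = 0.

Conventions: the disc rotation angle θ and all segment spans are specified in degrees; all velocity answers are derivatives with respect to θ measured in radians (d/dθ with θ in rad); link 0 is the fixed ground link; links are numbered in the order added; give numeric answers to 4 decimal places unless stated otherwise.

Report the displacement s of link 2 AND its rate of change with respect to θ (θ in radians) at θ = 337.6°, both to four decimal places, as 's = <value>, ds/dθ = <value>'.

seg 1 [0°–127°] dwell: s stays 0.0000
seg 2 [127°–212.3°] uniform, h=5: full span → s += 5 → s = 5.0000
seg 3 [212.3°–252°] cycloidal, h=-5: full span → s += -5 → s = 0.0000
seg 4 [252°–285.9°] uniform, h=27: full span → s += 27 → s = 27.0000
seg 5 [285.9°–332°] uniform, h=18: full span → s += 18 → s = 45.0000
seg 6 [332°–360°] simple-harmonic, h=-45: θ=337.6° here. β=5.6, B=28. -45/2·(1 − cos(π·0.2000)) = -4.2971 → s = 40.7029
velocity in seg [332°–360°] (simple-harmonic), θ in radians: β = 5.6° = 0.0977 rad, B = 28° = 0.4887 rad; ds/dθ = (πh/(2B)) sin(πβ/B) = (π·(-45)/(2·0.4887)) sin(π·0.2000) = -85.018938 mm/rad

s = 40.7029, ds/dθ = -85.0189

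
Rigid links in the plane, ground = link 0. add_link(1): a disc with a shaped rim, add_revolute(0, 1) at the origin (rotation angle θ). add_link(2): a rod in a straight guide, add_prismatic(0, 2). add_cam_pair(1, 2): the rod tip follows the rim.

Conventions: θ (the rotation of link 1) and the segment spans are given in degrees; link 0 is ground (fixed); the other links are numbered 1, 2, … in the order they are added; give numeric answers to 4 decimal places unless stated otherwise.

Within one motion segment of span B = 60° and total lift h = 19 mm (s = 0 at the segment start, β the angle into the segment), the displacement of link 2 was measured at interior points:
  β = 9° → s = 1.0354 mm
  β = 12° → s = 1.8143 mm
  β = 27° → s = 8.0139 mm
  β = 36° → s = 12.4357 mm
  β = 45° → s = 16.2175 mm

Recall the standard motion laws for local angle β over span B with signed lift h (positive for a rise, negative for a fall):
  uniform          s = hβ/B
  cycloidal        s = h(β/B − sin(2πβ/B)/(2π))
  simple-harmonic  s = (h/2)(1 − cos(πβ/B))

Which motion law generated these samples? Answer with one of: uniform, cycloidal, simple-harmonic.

candidates at β/B = r: uniform s = h·r (linear in β); cycloidal s = h·(r − sin(2πr)/(2π)); simple-harmonic s = (h/2)(1 − cos(πr))
β=9°: printed 1.0354 | uniform 2.8500, cycloidal 0.4036, simple-harmonic 1.0354
β=12°: printed 1.8143 | uniform 3.8000, cycloidal 0.9241, simple-harmonic 1.8143
β=27°: printed 8.0139 | uniform 8.5500, cycloidal 7.6155, simple-harmonic 8.0139
β=36°: printed 12.4357 | uniform 11.4000, cycloidal 13.1774, simple-harmonic 12.4357
β=45°: printed 16.2175 | uniform 14.2500, cycloidal 17.2739, simple-harmonic 16.2175
only one law matches every sample → simple-harmonic

simple-harmonic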